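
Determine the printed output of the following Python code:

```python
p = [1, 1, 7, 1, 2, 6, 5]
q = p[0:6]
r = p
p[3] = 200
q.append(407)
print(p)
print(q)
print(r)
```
[1, 1, 7, 200, 2, 6, 5]
[1, 1, 7, 1, 2, 6, 407]
[1, 1, 7, 200, 2, 6, 5]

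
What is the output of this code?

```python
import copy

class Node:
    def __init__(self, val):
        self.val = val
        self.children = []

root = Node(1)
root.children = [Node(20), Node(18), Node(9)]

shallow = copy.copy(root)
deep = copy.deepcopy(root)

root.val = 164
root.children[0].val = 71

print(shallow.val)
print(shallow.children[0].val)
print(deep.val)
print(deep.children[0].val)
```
1
71
1
20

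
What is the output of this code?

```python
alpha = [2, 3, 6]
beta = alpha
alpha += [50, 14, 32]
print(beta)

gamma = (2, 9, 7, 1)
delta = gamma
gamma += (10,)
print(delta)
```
[2, 3, 6, 50, 14, 32]
(2, 9, 7, 1)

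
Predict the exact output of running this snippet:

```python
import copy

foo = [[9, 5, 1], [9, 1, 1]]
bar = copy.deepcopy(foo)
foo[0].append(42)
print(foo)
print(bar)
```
[[9, 5, 1, 42], [9, 1, 1]]
[[9, 5, 1], [9, 1, 1]]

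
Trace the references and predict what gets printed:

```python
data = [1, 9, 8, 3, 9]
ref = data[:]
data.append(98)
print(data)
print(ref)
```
[1, 9, 8, 3, 9, 98]
[1, 9, 8, 3, 9]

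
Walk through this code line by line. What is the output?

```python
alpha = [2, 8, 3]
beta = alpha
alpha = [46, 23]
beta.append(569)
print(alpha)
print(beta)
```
[46, 23]
[2, 8, 3, 569]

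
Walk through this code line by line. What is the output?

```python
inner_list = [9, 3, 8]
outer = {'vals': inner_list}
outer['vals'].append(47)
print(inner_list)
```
[9, 3, 8, 47]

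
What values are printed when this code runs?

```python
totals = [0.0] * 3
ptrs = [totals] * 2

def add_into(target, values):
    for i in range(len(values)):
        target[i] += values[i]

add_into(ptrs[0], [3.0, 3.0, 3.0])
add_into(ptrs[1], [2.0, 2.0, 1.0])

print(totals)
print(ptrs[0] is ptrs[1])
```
[5.0, 5.0, 4.0]
True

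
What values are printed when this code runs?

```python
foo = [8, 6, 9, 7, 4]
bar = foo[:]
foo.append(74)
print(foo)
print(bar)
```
[8, 6, 9, 7, 4, 74]
[8, 6, 9, 7, 4]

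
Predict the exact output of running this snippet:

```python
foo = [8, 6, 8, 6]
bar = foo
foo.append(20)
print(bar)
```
[8, 6, 8, 6, 20]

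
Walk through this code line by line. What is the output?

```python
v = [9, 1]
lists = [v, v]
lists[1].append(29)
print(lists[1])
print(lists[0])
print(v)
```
[9, 1, 29]
[9, 1, 29]
[9, 1, 29]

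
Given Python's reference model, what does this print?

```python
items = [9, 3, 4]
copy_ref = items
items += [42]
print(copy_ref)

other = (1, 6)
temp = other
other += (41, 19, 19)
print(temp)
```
[9, 3, 4, 42]
(1, 6)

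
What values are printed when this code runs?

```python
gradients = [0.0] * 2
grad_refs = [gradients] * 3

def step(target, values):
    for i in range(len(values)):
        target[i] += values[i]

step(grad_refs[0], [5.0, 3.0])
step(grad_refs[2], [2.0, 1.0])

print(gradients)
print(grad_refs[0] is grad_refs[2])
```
[7.0, 4.0]
True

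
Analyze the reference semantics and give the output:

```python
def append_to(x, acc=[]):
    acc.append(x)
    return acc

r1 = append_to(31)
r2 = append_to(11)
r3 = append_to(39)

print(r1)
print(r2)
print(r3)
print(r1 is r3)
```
[31, 11, 39]
[31, 11, 39]
[31, 11, 39]
True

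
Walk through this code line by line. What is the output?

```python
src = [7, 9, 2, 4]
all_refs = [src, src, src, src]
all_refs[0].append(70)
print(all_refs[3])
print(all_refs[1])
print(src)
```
[7, 9, 2, 4, 70]
[7, 9, 2, 4, 70]
[7, 9, 2, 4, 70]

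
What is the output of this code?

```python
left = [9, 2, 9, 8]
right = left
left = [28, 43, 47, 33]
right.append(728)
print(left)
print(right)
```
[28, 43, 47, 33]
[9, 2, 9, 8, 728]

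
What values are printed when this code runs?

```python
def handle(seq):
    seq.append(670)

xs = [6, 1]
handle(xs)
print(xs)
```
[6, 1, 670]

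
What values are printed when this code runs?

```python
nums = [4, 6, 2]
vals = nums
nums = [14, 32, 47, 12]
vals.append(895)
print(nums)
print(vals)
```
[14, 32, 47, 12]
[4, 6, 2, 895]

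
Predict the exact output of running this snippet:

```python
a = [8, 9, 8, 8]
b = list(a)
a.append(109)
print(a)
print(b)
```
[8, 9, 8, 8, 109]
[8, 9, 8, 8]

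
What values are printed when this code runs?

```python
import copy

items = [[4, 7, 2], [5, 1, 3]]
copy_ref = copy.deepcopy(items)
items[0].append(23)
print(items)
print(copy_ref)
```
[[4, 7, 2, 23], [5, 1, 3]]
[[4, 7, 2], [5, 1, 3]]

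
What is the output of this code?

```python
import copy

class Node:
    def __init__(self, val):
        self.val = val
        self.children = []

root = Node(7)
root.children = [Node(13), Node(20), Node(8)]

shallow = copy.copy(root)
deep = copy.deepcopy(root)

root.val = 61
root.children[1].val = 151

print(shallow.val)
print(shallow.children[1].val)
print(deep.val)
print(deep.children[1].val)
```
7
151
7
20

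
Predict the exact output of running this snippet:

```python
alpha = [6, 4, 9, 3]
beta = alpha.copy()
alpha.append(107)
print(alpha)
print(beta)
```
[6, 4, 9, 3, 107]
[6, 4, 9, 3]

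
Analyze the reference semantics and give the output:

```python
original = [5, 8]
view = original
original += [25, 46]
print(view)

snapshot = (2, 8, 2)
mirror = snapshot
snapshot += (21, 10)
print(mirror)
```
[5, 8, 25, 46]
(2, 8, 2)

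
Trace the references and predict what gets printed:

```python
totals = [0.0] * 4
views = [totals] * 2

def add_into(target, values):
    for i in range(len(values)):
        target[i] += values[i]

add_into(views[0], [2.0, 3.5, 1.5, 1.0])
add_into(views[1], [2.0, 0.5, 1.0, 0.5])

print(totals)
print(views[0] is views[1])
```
[4.0, 4.0, 2.5, 1.5]
True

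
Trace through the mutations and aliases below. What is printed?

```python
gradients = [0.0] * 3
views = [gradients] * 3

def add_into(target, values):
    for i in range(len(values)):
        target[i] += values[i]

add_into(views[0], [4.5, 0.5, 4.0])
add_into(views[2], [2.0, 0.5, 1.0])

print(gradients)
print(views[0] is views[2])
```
[6.5, 1.0, 5.0]
True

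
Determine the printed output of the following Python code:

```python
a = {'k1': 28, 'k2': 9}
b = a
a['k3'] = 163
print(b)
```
{'k1': 28, 'k2': 9, 'k3': 163}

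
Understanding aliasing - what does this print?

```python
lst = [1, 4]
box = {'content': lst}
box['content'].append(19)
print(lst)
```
[1, 4, 19]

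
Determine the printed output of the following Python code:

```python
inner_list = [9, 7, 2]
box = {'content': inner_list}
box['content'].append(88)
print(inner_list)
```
[9, 7, 2, 88]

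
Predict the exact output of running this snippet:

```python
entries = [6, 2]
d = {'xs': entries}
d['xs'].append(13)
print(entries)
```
[6, 2, 13]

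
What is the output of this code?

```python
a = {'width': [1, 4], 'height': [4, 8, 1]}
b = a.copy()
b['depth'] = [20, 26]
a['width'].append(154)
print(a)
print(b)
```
{'width': [1, 4, 154], 'height': [4, 8, 1]}
{'width': [1, 4, 154], 'height': [4, 8, 1], 'depth': [20, 26]}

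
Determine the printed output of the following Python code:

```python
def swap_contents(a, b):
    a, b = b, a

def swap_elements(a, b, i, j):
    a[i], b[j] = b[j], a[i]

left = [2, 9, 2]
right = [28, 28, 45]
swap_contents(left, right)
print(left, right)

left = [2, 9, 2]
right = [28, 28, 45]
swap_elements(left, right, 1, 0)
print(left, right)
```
[2, 9, 2] [28, 28, 45]
[2, 28, 2] [9, 28, 45]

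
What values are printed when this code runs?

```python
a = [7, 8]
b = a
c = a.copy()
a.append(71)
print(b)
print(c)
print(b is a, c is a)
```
[7, 8, 71]
[7, 8]
True False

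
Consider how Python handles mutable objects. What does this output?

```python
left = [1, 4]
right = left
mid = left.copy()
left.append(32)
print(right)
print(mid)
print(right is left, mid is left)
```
[1, 4, 32]
[1, 4]
True False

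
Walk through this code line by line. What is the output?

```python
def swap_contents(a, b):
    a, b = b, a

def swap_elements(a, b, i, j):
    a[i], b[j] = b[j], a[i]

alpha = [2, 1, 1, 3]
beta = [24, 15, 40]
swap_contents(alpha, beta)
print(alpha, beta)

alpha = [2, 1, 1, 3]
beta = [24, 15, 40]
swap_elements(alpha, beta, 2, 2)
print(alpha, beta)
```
[2, 1, 1, 3] [24, 15, 40]
[2, 1, 40, 3] [24, 15, 1]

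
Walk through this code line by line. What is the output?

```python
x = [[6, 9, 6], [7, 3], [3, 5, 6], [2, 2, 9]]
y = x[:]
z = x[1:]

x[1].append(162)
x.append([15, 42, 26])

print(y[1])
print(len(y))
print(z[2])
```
[7, 3, 162]
4
[2, 2, 9]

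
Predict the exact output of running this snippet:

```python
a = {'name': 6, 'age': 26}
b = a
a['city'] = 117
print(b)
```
{'name': 6, 'age': 26, 'city': 117}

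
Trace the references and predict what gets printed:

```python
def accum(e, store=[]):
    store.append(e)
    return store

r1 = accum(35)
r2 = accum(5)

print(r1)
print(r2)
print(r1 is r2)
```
[35, 5]
[35, 5]
True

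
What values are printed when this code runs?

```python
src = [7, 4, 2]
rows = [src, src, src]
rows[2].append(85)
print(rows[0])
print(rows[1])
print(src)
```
[7, 4, 2, 85]
[7, 4, 2, 85]
[7, 4, 2, 85]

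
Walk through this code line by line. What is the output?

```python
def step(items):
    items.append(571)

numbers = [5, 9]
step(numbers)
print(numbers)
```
[5, 9, 571]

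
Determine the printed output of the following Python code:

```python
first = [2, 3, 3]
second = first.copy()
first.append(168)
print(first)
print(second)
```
[2, 3, 3, 168]
[2, 3, 3]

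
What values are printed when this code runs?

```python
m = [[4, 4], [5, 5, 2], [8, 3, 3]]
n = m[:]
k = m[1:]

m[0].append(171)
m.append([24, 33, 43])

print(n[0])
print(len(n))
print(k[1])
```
[4, 4, 171]
3
[8, 3, 3]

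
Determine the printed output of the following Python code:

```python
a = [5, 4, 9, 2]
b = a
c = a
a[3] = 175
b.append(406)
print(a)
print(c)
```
[5, 4, 9, 175, 406]
[5, 4, 9, 175, 406]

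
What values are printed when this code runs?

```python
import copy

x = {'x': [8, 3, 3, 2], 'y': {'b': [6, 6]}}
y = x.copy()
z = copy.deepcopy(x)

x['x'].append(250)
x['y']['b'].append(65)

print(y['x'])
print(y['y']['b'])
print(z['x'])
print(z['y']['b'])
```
[8, 3, 3, 2, 250]
[6, 6, 65]
[8, 3, 3, 2]
[6, 6]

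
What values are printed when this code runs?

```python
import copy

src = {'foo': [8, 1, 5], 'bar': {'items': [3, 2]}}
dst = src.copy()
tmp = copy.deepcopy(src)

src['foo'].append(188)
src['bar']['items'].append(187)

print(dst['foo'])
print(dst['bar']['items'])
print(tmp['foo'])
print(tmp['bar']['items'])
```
[8, 1, 5, 188]
[3, 2, 187]
[8, 1, 5]
[3, 2]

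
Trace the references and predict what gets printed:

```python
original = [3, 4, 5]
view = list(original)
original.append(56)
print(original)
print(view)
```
[3, 4, 5, 56]
[3, 4, 5]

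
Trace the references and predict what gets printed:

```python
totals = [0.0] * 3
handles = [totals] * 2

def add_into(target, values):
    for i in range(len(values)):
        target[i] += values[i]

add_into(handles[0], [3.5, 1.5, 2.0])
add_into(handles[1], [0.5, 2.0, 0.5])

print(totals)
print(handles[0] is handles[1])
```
[4.0, 3.5, 2.5]
True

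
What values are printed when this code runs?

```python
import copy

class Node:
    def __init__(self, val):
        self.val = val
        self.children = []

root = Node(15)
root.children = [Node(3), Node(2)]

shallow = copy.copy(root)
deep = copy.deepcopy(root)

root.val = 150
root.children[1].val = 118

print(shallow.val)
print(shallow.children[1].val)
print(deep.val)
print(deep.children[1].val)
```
15
118
15
2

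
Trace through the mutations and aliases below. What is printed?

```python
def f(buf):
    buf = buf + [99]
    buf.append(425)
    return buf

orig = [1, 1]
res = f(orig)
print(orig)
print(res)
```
[1, 1]
[1, 1, 99, 425]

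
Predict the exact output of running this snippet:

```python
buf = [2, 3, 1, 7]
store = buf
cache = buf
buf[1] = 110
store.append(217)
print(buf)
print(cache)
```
[2, 110, 1, 7, 217]
[2, 110, 1, 7, 217]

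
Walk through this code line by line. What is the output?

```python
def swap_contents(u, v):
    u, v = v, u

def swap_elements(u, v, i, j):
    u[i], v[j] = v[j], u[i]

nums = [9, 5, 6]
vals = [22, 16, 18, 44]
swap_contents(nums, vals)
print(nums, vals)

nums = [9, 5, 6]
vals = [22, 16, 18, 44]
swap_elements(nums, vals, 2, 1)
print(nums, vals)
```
[9, 5, 6] [22, 16, 18, 44]
[9, 5, 16] [22, 6, 18, 44]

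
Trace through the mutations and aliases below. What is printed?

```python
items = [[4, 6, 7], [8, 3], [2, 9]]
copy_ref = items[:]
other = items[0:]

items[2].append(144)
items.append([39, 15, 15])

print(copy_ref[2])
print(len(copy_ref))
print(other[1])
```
[2, 9, 144]
3
[8, 3]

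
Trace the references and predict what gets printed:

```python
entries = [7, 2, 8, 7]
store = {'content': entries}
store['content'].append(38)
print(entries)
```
[7, 2, 8, 7, 38]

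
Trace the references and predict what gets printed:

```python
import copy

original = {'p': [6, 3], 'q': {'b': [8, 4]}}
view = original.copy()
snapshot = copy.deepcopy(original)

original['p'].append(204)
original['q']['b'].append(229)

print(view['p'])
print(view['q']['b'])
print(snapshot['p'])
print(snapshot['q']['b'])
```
[6, 3, 204]
[8, 4, 229]
[6, 3]
[8, 4]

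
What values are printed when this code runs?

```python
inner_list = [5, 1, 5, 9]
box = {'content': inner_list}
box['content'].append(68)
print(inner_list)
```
[5, 1, 5, 9, 68]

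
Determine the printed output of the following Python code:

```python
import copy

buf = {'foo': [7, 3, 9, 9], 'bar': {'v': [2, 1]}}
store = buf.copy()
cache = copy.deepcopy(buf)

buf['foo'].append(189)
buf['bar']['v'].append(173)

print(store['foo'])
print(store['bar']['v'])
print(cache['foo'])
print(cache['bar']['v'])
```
[7, 3, 9, 9, 189]
[2, 1, 173]
[7, 3, 9, 9]
[2, 1]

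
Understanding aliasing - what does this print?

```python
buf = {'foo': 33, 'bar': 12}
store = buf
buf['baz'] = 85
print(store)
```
{'foo': 33, 'bar': 12, 'baz': 85}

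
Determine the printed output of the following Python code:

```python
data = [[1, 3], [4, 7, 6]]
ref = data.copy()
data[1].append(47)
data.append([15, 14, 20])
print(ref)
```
[[1, 3], [4, 7, 6, 47]]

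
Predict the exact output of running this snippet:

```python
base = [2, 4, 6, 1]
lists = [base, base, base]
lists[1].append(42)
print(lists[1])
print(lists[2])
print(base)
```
[2, 4, 6, 1, 42]
[2, 4, 6, 1, 42]
[2, 4, 6, 1, 42]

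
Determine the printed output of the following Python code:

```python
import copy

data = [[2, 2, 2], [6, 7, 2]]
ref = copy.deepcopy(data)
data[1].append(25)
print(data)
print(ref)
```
[[2, 2, 2], [6, 7, 2, 25]]
[[2, 2, 2], [6, 7, 2]]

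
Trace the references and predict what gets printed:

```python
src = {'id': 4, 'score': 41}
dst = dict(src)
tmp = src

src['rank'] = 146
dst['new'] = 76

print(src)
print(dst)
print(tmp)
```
{'id': 4, 'score': 41, 'rank': 146}
{'id': 4, 'score': 41, 'new': 76}
{'id': 4, 'score': 41, 'rank': 146}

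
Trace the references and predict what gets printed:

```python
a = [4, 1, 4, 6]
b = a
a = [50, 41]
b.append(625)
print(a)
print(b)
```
[50, 41]
[4, 1, 4, 6, 625]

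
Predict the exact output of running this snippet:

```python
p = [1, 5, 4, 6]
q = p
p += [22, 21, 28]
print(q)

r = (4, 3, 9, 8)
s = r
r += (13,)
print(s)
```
[1, 5, 4, 6, 22, 21, 28]
(4, 3, 9, 8)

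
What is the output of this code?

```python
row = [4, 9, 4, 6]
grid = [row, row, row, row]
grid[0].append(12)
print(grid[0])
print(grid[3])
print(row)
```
[4, 9, 4, 6, 12]
[4, 9, 4, 6, 12]
[4, 9, 4, 6, 12]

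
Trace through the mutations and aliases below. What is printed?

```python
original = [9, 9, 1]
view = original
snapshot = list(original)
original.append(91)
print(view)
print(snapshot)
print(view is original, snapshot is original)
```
[9, 9, 1, 91]
[9, 9, 1]
True False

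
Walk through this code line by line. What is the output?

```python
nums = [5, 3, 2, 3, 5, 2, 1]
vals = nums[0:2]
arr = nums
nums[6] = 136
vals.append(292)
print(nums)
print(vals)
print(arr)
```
[5, 3, 2, 3, 5, 2, 136]
[5, 3, 292]
[5, 3, 2, 3, 5, 2, 136]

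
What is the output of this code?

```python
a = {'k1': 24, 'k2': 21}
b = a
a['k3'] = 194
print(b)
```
{'k1': 24, 'k2': 21, 'k3': 194}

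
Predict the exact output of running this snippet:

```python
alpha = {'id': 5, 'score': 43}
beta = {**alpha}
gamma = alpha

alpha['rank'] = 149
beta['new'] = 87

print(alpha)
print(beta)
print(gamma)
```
{'id': 5, 'score': 43, 'rank': 149}
{'id': 5, 'score': 43, 'new': 87}
{'id': 5, 'score': 43, 'rank': 149}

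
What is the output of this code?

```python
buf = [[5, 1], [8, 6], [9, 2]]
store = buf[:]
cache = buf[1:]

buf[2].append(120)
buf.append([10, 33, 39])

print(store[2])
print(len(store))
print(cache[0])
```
[9, 2, 120]
3
[8, 6]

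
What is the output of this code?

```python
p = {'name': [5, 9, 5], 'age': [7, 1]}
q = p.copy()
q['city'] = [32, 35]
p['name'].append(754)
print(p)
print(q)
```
{'name': [5, 9, 5, 754], 'age': [7, 1]}
{'name': [5, 9, 5, 754], 'age': [7, 1], 'city': [32, 35]}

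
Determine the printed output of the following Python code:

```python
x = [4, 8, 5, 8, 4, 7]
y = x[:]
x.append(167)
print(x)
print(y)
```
[4, 8, 5, 8, 4, 7, 167]
[4, 8, 5, 8, 4, 7]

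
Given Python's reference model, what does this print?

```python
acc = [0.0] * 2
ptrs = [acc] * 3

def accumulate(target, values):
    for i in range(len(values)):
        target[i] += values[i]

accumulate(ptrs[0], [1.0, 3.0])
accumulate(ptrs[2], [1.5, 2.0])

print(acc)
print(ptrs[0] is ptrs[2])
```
[2.5, 5.0]
True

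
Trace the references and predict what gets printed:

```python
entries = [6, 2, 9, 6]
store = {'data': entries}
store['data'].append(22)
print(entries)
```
[6, 2, 9, 6, 22]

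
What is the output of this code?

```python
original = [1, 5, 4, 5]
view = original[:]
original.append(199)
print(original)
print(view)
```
[1, 5, 4, 5, 199]
[1, 5, 4, 5]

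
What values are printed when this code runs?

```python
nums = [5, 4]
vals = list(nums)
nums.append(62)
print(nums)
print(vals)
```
[5, 4, 62]
[5, 4]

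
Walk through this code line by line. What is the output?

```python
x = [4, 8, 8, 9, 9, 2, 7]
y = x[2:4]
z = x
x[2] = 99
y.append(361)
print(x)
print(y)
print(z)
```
[4, 8, 99, 9, 9, 2, 7]
[8, 9, 361]
[4, 8, 99, 9, 9, 2, 7]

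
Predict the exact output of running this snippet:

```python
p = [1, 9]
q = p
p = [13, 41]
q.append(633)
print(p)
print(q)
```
[13, 41]
[1, 9, 633]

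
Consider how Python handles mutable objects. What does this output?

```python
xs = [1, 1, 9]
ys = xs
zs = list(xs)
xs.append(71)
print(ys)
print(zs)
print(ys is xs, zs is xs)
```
[1, 1, 9, 71]
[1, 1, 9]
True False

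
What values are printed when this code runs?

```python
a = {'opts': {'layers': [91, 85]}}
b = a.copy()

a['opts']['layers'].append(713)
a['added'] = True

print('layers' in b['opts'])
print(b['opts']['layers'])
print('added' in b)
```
True
[91, 85, 713]
False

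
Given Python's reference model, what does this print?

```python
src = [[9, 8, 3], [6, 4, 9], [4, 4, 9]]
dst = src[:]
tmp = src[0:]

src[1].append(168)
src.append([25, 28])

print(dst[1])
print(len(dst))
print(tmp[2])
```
[6, 4, 9, 168]
3
[4, 4, 9]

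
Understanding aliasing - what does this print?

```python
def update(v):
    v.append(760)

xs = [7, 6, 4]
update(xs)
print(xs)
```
[7, 6, 4, 760]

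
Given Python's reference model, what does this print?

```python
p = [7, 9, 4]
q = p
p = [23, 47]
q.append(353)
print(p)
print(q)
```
[23, 47]
[7, 9, 4, 353]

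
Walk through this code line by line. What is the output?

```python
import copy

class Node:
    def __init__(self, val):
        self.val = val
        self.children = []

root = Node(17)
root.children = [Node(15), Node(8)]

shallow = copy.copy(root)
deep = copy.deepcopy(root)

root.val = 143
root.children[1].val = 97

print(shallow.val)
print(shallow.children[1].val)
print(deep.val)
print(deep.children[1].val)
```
17
97
17
8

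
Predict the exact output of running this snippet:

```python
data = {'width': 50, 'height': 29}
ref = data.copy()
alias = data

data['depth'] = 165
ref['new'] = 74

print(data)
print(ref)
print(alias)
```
{'width': 50, 'height': 29, 'depth': 165}
{'width': 50, 'height': 29, 'new': 74}
{'width': 50, 'height': 29, 'depth': 165}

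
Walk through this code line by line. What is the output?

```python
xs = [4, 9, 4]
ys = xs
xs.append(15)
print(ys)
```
[4, 9, 4, 15]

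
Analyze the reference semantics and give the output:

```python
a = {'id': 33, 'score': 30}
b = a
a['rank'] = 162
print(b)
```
{'id': 33, 'score': 30, 'rank': 162}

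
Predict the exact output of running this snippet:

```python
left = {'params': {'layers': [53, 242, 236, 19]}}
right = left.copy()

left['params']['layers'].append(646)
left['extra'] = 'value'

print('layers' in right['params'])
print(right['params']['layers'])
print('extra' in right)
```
True
[53, 242, 236, 19, 646]
False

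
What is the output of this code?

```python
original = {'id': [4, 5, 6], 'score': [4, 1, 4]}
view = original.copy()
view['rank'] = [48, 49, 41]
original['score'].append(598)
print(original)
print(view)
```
{'id': [4, 5, 6], 'score': [4, 1, 4, 598]}
{'id': [4, 5, 6], 'score': [4, 1, 4, 598], 'rank': [48, 49, 41]}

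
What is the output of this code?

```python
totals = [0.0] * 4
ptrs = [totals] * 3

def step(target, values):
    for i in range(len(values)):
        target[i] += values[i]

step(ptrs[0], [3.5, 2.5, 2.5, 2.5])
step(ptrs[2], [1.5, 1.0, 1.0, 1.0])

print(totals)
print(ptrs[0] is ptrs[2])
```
[5.0, 3.5, 3.5, 3.5]
True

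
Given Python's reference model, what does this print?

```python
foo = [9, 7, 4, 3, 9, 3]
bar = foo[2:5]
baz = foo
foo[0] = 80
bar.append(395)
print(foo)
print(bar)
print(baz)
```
[80, 7, 4, 3, 9, 3]
[4, 3, 9, 395]
[80, 7, 4, 3, 9, 3]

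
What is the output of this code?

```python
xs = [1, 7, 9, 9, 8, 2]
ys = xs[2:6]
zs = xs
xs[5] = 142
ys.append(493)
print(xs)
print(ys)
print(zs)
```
[1, 7, 9, 9, 8, 142]
[9, 9, 8, 2, 493]
[1, 7, 9, 9, 8, 142]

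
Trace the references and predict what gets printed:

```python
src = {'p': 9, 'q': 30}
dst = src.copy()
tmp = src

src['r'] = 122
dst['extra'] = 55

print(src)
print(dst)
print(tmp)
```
{'p': 9, 'q': 30, 'r': 122}
{'p': 9, 'q': 30, 'extra': 55}
{'p': 9, 'q': 30, 'r': 122}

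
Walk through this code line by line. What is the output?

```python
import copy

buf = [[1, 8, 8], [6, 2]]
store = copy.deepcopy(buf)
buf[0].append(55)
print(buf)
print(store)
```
[[1, 8, 8, 55], [6, 2]]
[[1, 8, 8], [6, 2]]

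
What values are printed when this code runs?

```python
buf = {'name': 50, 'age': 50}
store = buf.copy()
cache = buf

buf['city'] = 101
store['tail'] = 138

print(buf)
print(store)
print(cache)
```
{'name': 50, 'age': 50, 'city': 101}
{'name': 50, 'age': 50, 'tail': 138}
{'name': 50, 'age': 50, 'city': 101}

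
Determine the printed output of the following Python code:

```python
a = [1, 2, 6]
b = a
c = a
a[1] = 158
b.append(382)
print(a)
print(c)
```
[1, 158, 6, 382]
[1, 158, 6, 382]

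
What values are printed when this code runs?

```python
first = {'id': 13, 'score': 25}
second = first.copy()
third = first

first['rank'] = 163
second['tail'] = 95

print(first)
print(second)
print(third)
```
{'id': 13, 'score': 25, 'rank': 163}
{'id': 13, 'score': 25, 'tail': 95}
{'id': 13, 'score': 25, 'rank': 163}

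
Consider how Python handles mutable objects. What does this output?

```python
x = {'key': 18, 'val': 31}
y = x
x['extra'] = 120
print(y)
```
{'key': 18, 'val': 31, 'extra': 120}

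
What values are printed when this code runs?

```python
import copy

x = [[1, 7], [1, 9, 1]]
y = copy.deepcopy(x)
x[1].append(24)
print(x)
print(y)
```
[[1, 7], [1, 9, 1, 24]]
[[1, 7], [1, 9, 1]]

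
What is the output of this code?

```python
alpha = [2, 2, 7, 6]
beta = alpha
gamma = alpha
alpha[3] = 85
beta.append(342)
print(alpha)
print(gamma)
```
[2, 2, 7, 85, 342]
[2, 2, 7, 85, 342]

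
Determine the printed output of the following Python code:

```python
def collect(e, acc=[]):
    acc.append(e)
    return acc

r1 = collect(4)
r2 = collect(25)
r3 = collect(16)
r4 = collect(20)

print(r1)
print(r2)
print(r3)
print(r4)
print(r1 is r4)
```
[4, 25, 16, 20]
[4, 25, 16, 20]
[4, 25, 16, 20]
[4, 25, 16, 20]
True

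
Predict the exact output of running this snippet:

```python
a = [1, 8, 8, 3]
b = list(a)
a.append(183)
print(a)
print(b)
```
[1, 8, 8, 3, 183]
[1, 8, 8, 3]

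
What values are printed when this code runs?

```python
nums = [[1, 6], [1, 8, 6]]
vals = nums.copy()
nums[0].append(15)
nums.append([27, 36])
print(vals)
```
[[1, 6, 15], [1, 8, 6]]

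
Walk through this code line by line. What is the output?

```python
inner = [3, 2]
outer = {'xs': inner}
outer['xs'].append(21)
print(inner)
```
[3, 2, 21]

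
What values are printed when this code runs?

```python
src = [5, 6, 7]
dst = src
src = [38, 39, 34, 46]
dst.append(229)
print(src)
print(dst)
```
[38, 39, 34, 46]
[5, 6, 7, 229]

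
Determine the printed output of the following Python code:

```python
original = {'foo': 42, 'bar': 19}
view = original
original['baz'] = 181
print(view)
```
{'foo': 42, 'bar': 19, 'baz': 181}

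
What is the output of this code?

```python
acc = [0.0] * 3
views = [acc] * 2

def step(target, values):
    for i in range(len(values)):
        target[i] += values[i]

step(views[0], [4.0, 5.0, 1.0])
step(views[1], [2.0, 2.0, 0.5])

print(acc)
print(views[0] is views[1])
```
[6.0, 7.0, 1.5]
True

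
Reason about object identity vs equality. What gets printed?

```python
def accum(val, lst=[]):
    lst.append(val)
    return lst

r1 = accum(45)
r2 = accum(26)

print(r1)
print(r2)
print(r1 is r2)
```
[45, 26]
[45, 26]
True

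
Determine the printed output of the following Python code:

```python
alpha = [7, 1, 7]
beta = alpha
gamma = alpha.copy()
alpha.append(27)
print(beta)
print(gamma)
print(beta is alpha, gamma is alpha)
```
[7, 1, 7, 27]
[7, 1, 7]
True False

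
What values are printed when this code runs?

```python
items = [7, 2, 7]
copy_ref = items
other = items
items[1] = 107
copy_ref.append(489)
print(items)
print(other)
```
[7, 107, 7, 489]
[7, 107, 7, 489]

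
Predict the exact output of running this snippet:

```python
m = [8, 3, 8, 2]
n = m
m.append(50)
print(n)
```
[8, 3, 8, 2, 50]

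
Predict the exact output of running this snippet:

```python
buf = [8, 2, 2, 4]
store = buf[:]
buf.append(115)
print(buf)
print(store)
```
[8, 2, 2, 4, 115]
[8, 2, 2, 4]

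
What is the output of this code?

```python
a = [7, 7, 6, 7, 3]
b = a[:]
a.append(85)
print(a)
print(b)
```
[7, 7, 6, 7, 3, 85]
[7, 7, 6, 7, 3]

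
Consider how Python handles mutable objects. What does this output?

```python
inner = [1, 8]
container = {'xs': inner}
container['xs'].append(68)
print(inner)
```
[1, 8, 68]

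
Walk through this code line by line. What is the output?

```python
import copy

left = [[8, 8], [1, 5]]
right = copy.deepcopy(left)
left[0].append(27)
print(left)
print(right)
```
[[8, 8, 27], [1, 5]]
[[8, 8], [1, 5]]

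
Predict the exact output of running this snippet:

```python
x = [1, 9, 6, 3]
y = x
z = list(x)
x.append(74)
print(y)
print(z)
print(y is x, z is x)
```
[1, 9, 6, 3, 74]
[1, 9, 6, 3]
True False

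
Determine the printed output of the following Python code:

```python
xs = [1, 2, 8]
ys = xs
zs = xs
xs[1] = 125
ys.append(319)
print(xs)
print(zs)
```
[1, 125, 8, 319]
[1, 125, 8, 319]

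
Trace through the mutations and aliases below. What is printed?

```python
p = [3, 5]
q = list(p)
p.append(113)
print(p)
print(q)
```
[3, 5, 113]
[3, 5]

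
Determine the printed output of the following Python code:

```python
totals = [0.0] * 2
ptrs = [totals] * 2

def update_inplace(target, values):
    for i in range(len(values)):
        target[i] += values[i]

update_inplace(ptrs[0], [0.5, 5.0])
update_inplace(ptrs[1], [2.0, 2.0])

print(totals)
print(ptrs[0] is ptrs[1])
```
[2.5, 7.0]
True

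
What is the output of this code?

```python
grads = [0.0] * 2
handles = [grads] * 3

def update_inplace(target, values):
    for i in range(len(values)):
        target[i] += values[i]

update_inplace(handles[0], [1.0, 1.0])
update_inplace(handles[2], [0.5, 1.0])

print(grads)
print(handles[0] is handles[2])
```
[1.5, 2.0]
True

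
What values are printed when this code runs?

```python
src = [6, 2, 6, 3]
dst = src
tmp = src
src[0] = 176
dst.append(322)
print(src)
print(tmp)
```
[176, 2, 6, 3, 322]
[176, 2, 6, 3, 322]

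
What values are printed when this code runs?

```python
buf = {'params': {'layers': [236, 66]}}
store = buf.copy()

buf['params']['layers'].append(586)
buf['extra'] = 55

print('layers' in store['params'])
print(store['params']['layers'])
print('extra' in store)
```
True
[236, 66, 586]
False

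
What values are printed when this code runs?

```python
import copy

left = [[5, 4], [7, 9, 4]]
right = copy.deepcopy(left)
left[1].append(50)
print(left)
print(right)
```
[[5, 4], [7, 9, 4, 50]]
[[5, 4], [7, 9, 4]]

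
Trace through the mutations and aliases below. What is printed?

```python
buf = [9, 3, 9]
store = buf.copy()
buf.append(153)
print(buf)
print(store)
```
[9, 3, 9, 153]
[9, 3, 9]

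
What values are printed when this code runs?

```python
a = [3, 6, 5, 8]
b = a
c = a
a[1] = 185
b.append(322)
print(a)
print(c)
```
[3, 185, 5, 8, 322]
[3, 185, 5, 8, 322]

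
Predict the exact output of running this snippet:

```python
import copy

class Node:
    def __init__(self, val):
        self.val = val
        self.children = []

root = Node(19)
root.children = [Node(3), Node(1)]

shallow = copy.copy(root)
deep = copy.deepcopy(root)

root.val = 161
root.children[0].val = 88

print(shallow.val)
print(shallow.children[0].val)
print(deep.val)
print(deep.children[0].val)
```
19
88
19
3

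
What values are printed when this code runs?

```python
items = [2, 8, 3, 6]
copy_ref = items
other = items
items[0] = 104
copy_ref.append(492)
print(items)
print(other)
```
[104, 8, 3, 6, 492]
[104, 8, 3, 6, 492]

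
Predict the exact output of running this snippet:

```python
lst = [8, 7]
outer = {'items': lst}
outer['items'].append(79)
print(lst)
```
[8, 7, 79]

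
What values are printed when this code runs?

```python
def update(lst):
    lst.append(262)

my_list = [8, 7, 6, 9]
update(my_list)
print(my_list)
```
[8, 7, 6, 9, 262]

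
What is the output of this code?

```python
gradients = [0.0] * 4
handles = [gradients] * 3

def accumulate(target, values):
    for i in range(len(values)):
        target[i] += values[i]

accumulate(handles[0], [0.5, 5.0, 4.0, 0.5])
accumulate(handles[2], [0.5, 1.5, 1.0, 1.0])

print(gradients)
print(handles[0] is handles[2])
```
[1.0, 6.5, 5.0, 1.5]
True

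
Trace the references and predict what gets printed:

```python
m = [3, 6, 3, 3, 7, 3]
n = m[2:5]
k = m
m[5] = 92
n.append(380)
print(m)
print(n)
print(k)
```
[3, 6, 3, 3, 7, 92]
[3, 3, 7, 380]
[3, 6, 3, 3, 7, 92]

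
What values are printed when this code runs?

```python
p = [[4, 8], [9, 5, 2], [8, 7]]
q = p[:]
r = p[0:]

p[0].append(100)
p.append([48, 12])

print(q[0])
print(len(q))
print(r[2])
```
[4, 8, 100]
3
[8, 7]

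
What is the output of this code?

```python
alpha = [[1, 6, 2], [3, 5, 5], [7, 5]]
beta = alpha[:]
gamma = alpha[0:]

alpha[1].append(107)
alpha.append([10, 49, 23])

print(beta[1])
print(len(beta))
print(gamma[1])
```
[3, 5, 5, 107]
3
[3, 5, 5, 107]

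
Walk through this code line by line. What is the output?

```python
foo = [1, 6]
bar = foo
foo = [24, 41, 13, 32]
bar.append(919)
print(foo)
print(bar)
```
[24, 41, 13, 32]
[1, 6, 919]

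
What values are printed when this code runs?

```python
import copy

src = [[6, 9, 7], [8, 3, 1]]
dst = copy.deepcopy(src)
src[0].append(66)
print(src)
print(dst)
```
[[6, 9, 7, 66], [8, 3, 1]]
[[6, 9, 7], [8, 3, 1]]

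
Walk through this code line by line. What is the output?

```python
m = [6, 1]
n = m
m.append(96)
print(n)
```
[6, 1, 96]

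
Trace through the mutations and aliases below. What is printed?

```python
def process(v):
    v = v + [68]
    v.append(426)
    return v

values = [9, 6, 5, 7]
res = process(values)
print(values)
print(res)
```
[9, 6, 5, 7]
[9, 6, 5, 7, 68, 426]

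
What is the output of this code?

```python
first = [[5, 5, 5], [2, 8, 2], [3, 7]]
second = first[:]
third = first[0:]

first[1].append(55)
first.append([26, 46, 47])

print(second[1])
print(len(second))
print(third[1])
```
[2, 8, 2, 55]
3
[2, 8, 2, 55]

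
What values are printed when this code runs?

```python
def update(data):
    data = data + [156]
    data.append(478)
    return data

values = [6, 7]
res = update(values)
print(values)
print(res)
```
[6, 7]
[6, 7, 156, 478]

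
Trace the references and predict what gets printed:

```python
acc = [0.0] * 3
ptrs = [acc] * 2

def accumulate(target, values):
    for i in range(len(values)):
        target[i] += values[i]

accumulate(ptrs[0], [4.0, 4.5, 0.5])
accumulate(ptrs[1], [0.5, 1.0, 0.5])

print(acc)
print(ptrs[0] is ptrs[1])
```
[4.5, 5.5, 1.0]
True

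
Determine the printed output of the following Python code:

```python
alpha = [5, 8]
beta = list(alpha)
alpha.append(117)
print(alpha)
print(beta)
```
[5, 8, 117]
[5, 8]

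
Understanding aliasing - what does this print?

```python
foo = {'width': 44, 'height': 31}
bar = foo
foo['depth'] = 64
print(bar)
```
{'width': 44, 'height': 31, 'depth': 64}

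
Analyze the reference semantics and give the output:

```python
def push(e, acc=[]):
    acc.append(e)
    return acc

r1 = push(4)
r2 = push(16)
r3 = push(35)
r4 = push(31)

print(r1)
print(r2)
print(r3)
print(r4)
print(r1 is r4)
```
[4, 16, 35, 31]
[4, 16, 35, 31]
[4, 16, 35, 31]
[4, 16, 35, 31]
True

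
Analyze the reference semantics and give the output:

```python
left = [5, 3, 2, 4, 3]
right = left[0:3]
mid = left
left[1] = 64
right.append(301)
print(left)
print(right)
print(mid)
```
[5, 64, 2, 4, 3]
[5, 3, 2, 301]
[5, 64, 2, 4, 3]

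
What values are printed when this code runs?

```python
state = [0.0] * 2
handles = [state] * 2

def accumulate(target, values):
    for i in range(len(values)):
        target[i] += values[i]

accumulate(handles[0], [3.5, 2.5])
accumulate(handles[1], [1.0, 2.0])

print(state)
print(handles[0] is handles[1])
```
[4.5, 4.5]
True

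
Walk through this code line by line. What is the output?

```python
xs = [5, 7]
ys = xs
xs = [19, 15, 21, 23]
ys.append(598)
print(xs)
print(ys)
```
[19, 15, 21, 23]
[5, 7, 598]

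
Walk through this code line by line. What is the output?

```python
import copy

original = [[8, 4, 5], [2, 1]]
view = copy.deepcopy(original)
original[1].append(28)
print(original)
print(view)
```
[[8, 4, 5], [2, 1, 28]]
[[8, 4, 5], [2, 1]]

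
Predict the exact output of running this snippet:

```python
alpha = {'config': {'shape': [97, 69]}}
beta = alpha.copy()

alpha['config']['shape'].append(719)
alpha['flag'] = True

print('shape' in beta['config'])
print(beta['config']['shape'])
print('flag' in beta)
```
True
[97, 69, 719]
False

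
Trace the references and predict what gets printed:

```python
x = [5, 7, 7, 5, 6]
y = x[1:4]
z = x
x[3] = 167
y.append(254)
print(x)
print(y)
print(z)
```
[5, 7, 7, 167, 6]
[7, 7, 5, 254]
[5, 7, 7, 167, 6]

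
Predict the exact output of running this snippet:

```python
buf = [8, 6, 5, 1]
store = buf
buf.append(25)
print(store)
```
[8, 6, 5, 1, 25]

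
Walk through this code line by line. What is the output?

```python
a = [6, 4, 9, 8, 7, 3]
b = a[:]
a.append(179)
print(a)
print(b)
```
[6, 4, 9, 8, 7, 3, 179]
[6, 4, 9, 8, 7, 3]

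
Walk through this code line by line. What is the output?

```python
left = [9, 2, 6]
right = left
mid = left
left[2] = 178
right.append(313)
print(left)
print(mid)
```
[9, 2, 178, 313]
[9, 2, 178, 313]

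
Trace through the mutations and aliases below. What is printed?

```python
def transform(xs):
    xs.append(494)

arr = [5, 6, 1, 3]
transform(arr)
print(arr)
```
[5, 6, 1, 3, 494]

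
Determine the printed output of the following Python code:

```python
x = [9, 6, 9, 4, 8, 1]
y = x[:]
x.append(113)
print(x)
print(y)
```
[9, 6, 9, 4, 8, 1, 113]
[9, 6, 9, 4, 8, 1]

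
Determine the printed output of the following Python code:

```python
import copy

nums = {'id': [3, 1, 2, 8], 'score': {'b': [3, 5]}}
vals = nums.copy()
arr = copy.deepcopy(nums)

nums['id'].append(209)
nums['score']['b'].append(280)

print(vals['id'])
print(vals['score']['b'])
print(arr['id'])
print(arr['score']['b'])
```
[3, 1, 2, 8, 209]
[3, 5, 280]
[3, 1, 2, 8]
[3, 5]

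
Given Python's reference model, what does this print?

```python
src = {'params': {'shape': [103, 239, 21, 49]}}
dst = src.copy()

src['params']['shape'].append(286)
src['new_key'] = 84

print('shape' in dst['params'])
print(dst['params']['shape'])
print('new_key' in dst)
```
True
[103, 239, 21, 49, 286]
False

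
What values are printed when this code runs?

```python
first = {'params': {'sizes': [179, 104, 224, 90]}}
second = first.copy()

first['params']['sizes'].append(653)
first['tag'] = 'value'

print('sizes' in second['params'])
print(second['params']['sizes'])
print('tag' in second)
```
True
[179, 104, 224, 90, 653]
False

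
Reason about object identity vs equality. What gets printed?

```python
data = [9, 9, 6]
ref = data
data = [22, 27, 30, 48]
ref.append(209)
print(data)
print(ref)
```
[22, 27, 30, 48]
[9, 9, 6, 209]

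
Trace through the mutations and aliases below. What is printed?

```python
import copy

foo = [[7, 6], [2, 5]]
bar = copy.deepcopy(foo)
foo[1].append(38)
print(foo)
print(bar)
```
[[7, 6], [2, 5, 38]]
[[7, 6], [2, 5]]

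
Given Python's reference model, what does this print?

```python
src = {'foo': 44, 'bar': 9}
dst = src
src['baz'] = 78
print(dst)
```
{'foo': 44, 'bar': 9, 'baz': 78}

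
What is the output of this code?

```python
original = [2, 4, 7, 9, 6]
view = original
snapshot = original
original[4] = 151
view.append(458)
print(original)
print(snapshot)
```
[2, 4, 7, 9, 151, 458]
[2, 4, 7, 9, 151, 458]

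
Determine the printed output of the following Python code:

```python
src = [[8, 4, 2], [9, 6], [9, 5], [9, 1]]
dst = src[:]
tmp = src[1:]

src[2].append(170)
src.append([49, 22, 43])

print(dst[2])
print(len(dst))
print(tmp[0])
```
[9, 5, 170]
4
[9, 6]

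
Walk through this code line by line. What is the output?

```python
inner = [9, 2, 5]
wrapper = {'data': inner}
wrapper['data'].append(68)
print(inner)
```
[9, 2, 5, 68]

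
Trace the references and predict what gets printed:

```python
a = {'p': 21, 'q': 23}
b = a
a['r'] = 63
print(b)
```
{'p': 21, 'q': 23, 'r': 63}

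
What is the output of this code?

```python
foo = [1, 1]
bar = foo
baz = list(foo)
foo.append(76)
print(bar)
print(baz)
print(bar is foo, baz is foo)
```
[1, 1, 76]
[1, 1]
True False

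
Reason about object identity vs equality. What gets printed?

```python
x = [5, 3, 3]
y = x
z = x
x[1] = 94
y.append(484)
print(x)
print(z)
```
[5, 94, 3, 484]
[5, 94, 3, 484]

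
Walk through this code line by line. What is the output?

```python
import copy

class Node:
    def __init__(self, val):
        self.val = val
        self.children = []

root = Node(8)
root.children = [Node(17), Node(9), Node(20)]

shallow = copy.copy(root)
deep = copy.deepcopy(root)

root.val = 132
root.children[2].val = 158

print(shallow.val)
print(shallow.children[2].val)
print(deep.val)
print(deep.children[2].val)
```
8
158
8
20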